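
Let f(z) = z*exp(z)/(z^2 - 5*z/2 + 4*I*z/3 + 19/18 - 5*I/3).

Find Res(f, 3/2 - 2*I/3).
Write f(z) = P(z)/Q(z) with P(z) = z*exp(z) and Q(z) = z^2 - 5*z/2 + 4*I*z/3 + 19/18 - 5*I/3.
The denominator factors as Q(z) = (z - 3/2 + 2*I/3)*(z - 1 + 2*I/3), so z = 3/2 - 2*I/3 is a simple zero of Q and P is analytic there; z = 3/2 - 2*I/3 is therefore a simple pole and
  Res(f, z₀) = P(z₀)/Q'(z₀).

Q'(z) = 2*z - 5/2 + 4*I/3, so Q'(3/2 - 2*I/3) = 1/2.
P(3/2 - 2*I/3) = (3/2 - 2*I/3)*exp(3/2 - 2*I/3).

Res(f, 3/2 - 2*I/3) = ((3/2 - 2*I/3)*exp(3/2 - 2*I/3))/(1/2) = (3 - 4*I/3)*exp(3/2 - 2*I/3)

Final answer: (3 - 4*I/3)*exp(3/2 - 2*I/3)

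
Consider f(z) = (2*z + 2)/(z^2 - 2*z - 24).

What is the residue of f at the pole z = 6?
Write f(z) = P(z)/Q(z) with P(z) = 2*z + 2 and Q(z) = z^2 - 2*z - 24.
The denominator factors as Q(z) = (z - 6)*(z + 4), so z = 6 is a simple zero of Q and P is analytic there; z = 6 is therefore a simple pole and
  Res(f, z₀) = P(z₀)/Q'(z₀).

Q'(z) = 2*z - 2, so Q'(6) = 10.
P(6) = 14.

Res(f, 6) = (14)/(10) = 7/5

Final answer: 7/5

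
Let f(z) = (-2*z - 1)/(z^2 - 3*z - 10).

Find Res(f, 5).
Write f(z) = P(z)/Q(z) with P(z) = -2*z - 1 and Q(z) = z^2 - 3*z - 10.
The denominator factors as Q(z) = (z - 5)*(z + 2), so z = 5 is a simple zero of Q and P is analytic there; z = 5 is therefore a simple pole and
  Res(f, z₀) = P(z₀)/Q'(z₀).

Q'(z) = 2*z - 3, so Q'(5) = 7.
P(5) = -11.

Res(f, 5) = (-11)/(7) = -11/7

Final answer: -11/7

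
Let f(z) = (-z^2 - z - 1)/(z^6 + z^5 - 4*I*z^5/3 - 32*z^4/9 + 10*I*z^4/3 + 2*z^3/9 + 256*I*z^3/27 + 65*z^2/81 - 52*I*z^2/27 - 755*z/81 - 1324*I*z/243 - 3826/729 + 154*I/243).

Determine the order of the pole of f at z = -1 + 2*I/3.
Factor the denominator:
  z^6 + z^5 - 4*I*z^5/3 - 32*z^4/9 + 10*I*z^4/3 + 2*z^3/9 + 256*I*z^3/27 + 65*z^2/81 - 52*I*z^2/27 - 755*z/81 - 1324*I*z/243 - 3826/729 + 154*I/243 = (z + 1 - 2*I/3)^4*(z - 1 + 2*I/3)*(z - 2 + 2*I/3)

The numerator P(z) = -z^2 - z - 1 has P(-1 + 2*I/3) = -5/9 + 2*I/3 ≠ 0, so no factor of (z + 1 - 2*I/3) cancels.
Near z = -1 + 2*I/3 we can therefore write f(z) = g(z)/(z + 1 - 2*I/3)^4 with g analytic at -1 + 2*I/3 and g(-1 + 2*I/3) ≠ 0 (g is the numerator divided by the remaining denominator factors).

Hence z = -1 + 2*I/3 is a pole of order 4.

Final answer: 4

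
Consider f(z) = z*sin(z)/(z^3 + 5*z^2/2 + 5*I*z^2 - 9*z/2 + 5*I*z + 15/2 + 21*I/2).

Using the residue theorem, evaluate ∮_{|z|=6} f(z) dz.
pi*(12/175 + 12*I/25)*sin(3 + 3*I) + pi*(-16/325 + 28*I/325)*sinh(1) + pi*(-8/455 + 28*I/65)*sin(1/2 - 3*I)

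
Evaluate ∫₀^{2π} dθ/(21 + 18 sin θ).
Call the integral J. The integrand is 2π-periodic and we integrate over a full period, so shifting θ does not change the value (θ → θ + π/2 turns sin θ into cos θ). Hence
  J = ∫₀^{2π} dθ/(21 + 18 cos θ).
Put z = e^{iθ}: then cos θ = (z + 1/z)/2, dθ = dz/(iz), and z runs once counterclockwise around |z| = 1:
  J = ∮_{|z|=1} 1/(21 + 18*(z + 1/z)/2) · dz/(iz) = (2/i) ∮_{|z|=1} dz/(18*z^2 + 42*z + 18).
The roots of 18*z^2 + 42*z + 18 are z = (-21 ± sqrt(21^2 - 18^2))/18, with sqrt(117) = 3*sqrt(13); their product is 1, so only z₊ = -7/6 + sqrt(13)/6 lies inside the unit circle (z₋ = -7/6 - sqrt(13)/6 lies outside).
z₊ is a simple zero of q(z) = 18*z^2 + 42*z + 18, so Res(1/q, z₊) = 1/q'(z₊) with q'(z) = 36*z + 42; and q'(z₊) = 18*(z₊ - z₋) = 6*sqrt(13).
Therefore J = (2/i) · 2πi · 1/(6*sqrt(13)) = 2*pi/(3*sqrt(13)) = 2*sqrt(13)*pi/39

Final answer: 2*sqrt(13)*pi/39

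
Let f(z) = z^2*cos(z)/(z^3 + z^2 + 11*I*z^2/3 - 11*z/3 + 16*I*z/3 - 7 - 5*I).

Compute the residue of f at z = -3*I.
(351/340 - 27*I/340)*cosh(3)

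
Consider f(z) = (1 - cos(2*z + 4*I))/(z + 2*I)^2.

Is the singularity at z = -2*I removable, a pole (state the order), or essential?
Let u = z + 2*I. The argument of cos is 2*z + 4*I = 2u, so
  f = (1 - cos(2u))/u^2 = ((2u)^2/2 - (2u)^4/24 + ...)/u^2 = 2 - (2/3)*u^2 + ...
The Laurent expansion about u = 0 has no negative powers; equivalently lim_{z→-2*I} f(z) = 2 exists and is finite.
So the singularity is removable.

Final answer: removable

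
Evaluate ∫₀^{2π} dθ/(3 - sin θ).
sqrt(2)*pi/2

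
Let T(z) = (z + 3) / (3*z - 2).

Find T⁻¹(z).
(2*z + 3)/(3*z - 1)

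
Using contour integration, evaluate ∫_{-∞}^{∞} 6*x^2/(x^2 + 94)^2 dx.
Let f(z) = 6*z^2/(z^2 + 94)^2. The denominator has no real zeros and deg Q - deg P = 2 ≥ 2, so the integral of f over the upper semicircle |z| = R tends to 0 as R → ∞. Closing the contour in the upper half-plane,
  ∫_{-∞}^{∞} f(x) dx = 2πi · Σ Res(f, z_k)  over the poles with Im z_k > 0.

Zeros of the denominator: z^2 + 94 = 0 gives z = ±sqrt(94)*I.
Upper half-plane: z = sqrt(94)*I (a pole of order 2).

Write f(z) = g(z)/(z - sqrt(94)*I)^2 with g(z) = 6*z^2/(z + sqrt(94)*I)^2. For a double pole, Res(f, z₀) = g'(z₀):
  g'(z) = 12*sqrt(94)*I*z/(z + sqrt(94)*I)^3
  Res(f, sqrt(94)*I) = g'(sqrt(94)*I) = -3*sqrt(94)*I/188

∫_{-∞}^{∞} f(x) dx = 2πi · (-3*sqrt(94)*I/188) = 3*sqrt(94)*pi/94

Final answer: 3*sqrt(94)*pi/94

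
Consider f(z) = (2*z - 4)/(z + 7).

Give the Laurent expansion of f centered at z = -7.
-18/(z + 7) + 2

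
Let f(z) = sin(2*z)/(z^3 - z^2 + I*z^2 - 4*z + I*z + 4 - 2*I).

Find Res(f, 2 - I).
Write f(z) = P(z)/Q(z) with P(z) = sin(2*z) and Q(z) = z^3 - z^2 + I*z^2 - 4*z + I*z + 4 - 2*I.
The denominator factors as Q(z) = (z - 1)*(z + 2)*(z - 2 + I), so z = 2 - I is a simple zero of Q and P is analytic there; z = 2 - I is therefore a simple pole and
  Res(f, z₀) = P(z₀)/Q'(z₀).

Q'(z) = 3*z^2 - 2*z + 2*I*z - 4 + I, so Q'(2 - I) = 3 - 5*I.
P(2 - I) = sin(4 - 2*I).

Res(f, 2 - I) = (sin(4 - 2*I))/(3 - 5*I) = (3/34 + 5*I/34)*sin(4 - 2*I)

Final answer: (3/34 + 5*I/34)*sin(4 - 2*I)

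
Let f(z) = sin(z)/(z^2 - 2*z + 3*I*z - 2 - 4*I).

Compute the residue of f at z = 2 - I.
Write f(z) = P(z)/Q(z) with P(z) = sin(z) and Q(z) = z^2 - 2*z + 3*I*z - 2 - 4*I.
The denominator factors as Q(z) = (z + 2*I)*(z - 2 + I), so z = 2 - I is a simple zero of Q and P is analytic there; z = 2 - I is therefore a simple pole and
  Res(f, z₀) = P(z₀)/Q'(z₀).

Q'(z) = 2*z - 2 + 3*I, so Q'(2 - I) = 2 + I.
P(2 - I) = sin(2 - I).

Res(f, 2 - I) = (sin(2 - I))/(2 + I) = (2/5 - I/5)*sin(2 - I)

Final answer: (2/5 - I/5)*sin(2 - I)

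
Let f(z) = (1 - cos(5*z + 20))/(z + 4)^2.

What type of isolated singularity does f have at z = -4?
removable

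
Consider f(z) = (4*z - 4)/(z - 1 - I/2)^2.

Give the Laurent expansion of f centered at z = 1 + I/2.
Put w = z - (1 + I/2), i.e. z = w + 1 + I/2. The denominator is w^2, so it suffices to rewrite the numerator in powers of w.

P(z) = 4*z - 4
P(w + 1 + I/2) = 2*I + 4*w

Dividing each term by w^2:
  f = 2*I/w^2 + 4/w

Substituting back w = z - 1 - I/2:
  f(z) = 2*I/(z - 1 - I/2)^2 + 4/(z - 1 - I/2)

The series is finite because the numerator is a polynomial; the negative powers form the principal part, and the coefficient of 1/(z - 1 - I/2) gives Res(f, 1 + I/2) = 4.

Final answer: 2*I/(z - 1 - I/2)^2 + 4/(z - 1 - I/2)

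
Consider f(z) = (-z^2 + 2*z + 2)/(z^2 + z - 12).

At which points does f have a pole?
{-4, 3}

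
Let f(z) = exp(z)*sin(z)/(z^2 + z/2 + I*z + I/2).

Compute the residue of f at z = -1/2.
Write f(z) = P(z)/Q(z) with P(z) = exp(z)*sin(z) and Q(z) = z^2 + z/2 + I*z + I/2.
The denominator factors as Q(z) = (z + I)*(z + 1/2), so z = -1/2 is a simple zero of Q and P is analytic there; z = -1/2 is therefore a simple pole and
  Res(f, z₀) = P(z₀)/Q'(z₀).

Q'(z) = 2*z + 1/2 + I, so Q'(-1/2) = -1/2 + I.
P(-1/2) = -exp(-1/2)*sin(1/2).

Res(f, -1/2) = (-exp(-1/2)*sin(1/2))/(-1/2 + I) = (2/5 + 4*I/5)*exp(-1/2)*sin(1/2)

Final answer: (2/5 + 4*I/5)*exp(-1/2)*sin(1/2)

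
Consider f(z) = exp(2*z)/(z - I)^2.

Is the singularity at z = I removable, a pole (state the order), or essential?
Write f(z) = g(z)/(z - I)^2 with g(z) = exp(2*z).
g is entire and g(I) = exp(2*I) ≠ 0, so no factor of (z - I) cancels: the Laurent expansion of f about z = I starts at the power -2, i.e. lim_{z→z₀} (z - z₀)^2 f(z) = exp(2*I) is finite and nonzero.
So z = I is a pole of order 2.

Final answer: pole of order 2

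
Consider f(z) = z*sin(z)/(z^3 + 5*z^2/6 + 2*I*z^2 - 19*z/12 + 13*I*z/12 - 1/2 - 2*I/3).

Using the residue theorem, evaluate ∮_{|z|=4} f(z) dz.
pi*(16/17 + 4*I/17)*sin(1/2 - I/2) + pi*(-8/5 + 4*I/5)*sin(1 + I/2) + pi*(216/85 - 48*I/85)*sin(1/3 + I)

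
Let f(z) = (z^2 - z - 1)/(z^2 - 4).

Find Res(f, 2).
1/4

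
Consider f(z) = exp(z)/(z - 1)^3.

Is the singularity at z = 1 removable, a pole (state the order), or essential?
Write f(z) = g(z)/(z - 1)^3 with g(z) = exp(z).
g is entire and g(1) = exp(1) ≠ 0, so no factor of (z - 1) cancels: the Laurent expansion of f about z = 1 starts at the power -3, i.e. lim_{z→z₀} (z - z₀)^3 f(z) = exp(1) is finite and nonzero.
So z = 1 is a pole of order 3.

Final answer: pole of order 3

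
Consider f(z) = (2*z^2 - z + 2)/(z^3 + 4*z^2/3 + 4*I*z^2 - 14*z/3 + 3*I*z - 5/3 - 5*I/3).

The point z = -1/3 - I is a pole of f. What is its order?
Factor the denominator:
  z^3 + 4*z^2/3 + 4*I*z^2 - 14*z/3 + 3*I*z - 5/3 - 5*I/3 = (z + 1/3 + I)*(z + I)*(z + 1 + 2*I)

The numerator P(z) = 2*z^2 - z + 2 has P(-1/3 - I) = 5/9 + 7*I/3 ≠ 0, so no factor of (z + 1/3 + I) cancels.
Near z = -1/3 - I we can therefore write f(z) = g(z)/(z + 1/3 + I) with g analytic at -1/3 - I and g(-1/3 - I) ≠ 0 (g is the numerator divided by the remaining denominator factors).

Hence z = -1/3 - I is a pole of order 1.

Final answer: 1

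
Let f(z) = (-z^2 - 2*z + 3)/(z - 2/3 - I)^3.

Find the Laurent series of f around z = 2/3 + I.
Put w = z - (2/3 + I), i.e. z = w + 2/3 + I. The denominator is w^3, so it suffices to rewrite the numerator in powers of w.

P(z) = -z^2 - 2*z + 3
P(w + 2/3 + I) = 20/9 - 10*I/3 + (-10/3 - 2*I)*w - w^2

Dividing each term by w^3:
  f = (20/9 - 10*I/3)/w^3 + (-10/3 - 2*I)/w^2 - 1/w

Substituting back w = z - 2/3 - I:
  f(z) = (20/9 - 10*I/3)/(z - 2/3 - I)^3 + (-10/3 - 2*I)/(z - 2/3 - I)^2 - 1/(z - 2/3 - I)

The series is finite because the numerator is a polynomial; the negative powers form the principal part, and the coefficient of 1/(z - 2/3 - I) gives Res(f, 2/3 + I) = -1.

Final answer: (20/9 - 10*I/3)/(z - 2/3 - I)^3 + (-10/3 - 2*I)/(z - 2/3 - I)^2 - 1/(z - 2/3 - I)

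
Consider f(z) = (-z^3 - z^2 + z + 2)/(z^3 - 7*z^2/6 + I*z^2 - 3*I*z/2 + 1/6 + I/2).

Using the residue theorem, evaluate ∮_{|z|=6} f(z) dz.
By the residue theorem, ∮_C f(z) dz = 2πi · (sum of the residues of f at the poles inside |z| = 6).

The denominator factors as (z - 1)*(z + 1/3 + I)*(z - 1/2), so the singularities of f are simple poles at z = 1, z = -1/3 - I, z = 1/2.
  |1|² = 1 < 36 = 6², so this pole is inside the contour.
  |-1/3 - I|² = 10/9 < 36 = 6², so this pole is inside the contour.
  |1/2|² = 1/4 < 36 = 6², so this pole is inside the contour.

With P(z) = -z^3 - z^2 + z + 2 and Q(z) = z^3 - 7*z^2/6 + I*z^2 - 3*I*z/2 + 1/6 + I/2, each pole is simple, so Res(f, z₀) = P(z₀)/Q'(z₀) with Q'(z) = 3*z^2 - 7*z/3 + 2*I*z - 3*I/2.
  Res(f, 1) = P(1)/Q'(1) = (1)/(2/3 + I/2) = 24/25 - 18*I/25
  Res(f, -1/3 - I) = P(-1/3 - I)/Q'(-1/3 - I) = (43/27 - 7*I/3)/(1/9 + 13*I/6) = -4742/4575 - 1202*I/1525
  Res(f, 1/2) = P(1/2)/Q'(1/2) = (17/8)/(-5/12 - I/2) = -255/122 + 153*I/61

Sum of residues inside C: -13/6 + I
∮_C f(z) dz = 2πi · (-13/6 + I) = pi*(-2 - 13*I/3)

Final answer: pi*(-2 - 13*I/3)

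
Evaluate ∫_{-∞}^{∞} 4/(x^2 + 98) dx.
Let f(z) = 4/(z^2 + 98). The denominator has no real zeros and deg Q - deg P = 2 ≥ 2, so the integral of f over the upper semicircle |z| = R tends to 0 as R → ∞. Closing the contour in the upper half-plane,
  ∫_{-∞}^{∞} f(x) dx = 2πi · Σ Res(f, z_k)  over the poles with Im z_k > 0.

Zeros of the denominator: z^2 + 98 = 0 gives z = ±7*sqrt(2)*I.
Upper half-plane: z = 7*sqrt(2)*I (simple).

Each pole is a simple zero of Q(z) = z^2 + 98, so Res(f, z₀) = P(z₀)/Q'(z₀) with P(z) = 4, Q'(z) = 2*z:
  Res(f, 7*sqrt(2)*I) = (4)/(14*sqrt(2)*I) = -sqrt(2)*I/7

∫_{-∞}^{∞} f(x) dx = 2πi · (-sqrt(2)*I/7) = 2*sqrt(2)*pi/7

Final answer: 2*sqrt(2)*pi/7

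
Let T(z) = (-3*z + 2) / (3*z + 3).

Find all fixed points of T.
T(z) = z means -3*z + 2 = z*(3*z + 3), i.e.
  3*z^2 + 6*z - 2 = 0.
Discriminant: (6)^2 - 4*(3)*(-2) = 60, so the roots are real.
  z = (-6 ± sqrt(60))/(2*(3))
Fixed points: {-sqrt(15)/3 - 1, -1 + sqrt(15)/3}

Final answer: {-sqrt(15)/3 - 1, -1 + sqrt(15)/3}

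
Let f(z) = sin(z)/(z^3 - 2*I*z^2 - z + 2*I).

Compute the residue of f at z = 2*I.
Write f(z) = P(z)/Q(z) with P(z) = sin(z) and Q(z) = z^3 - 2*I*z^2 - z + 2*I.
The denominator factors as Q(z) = (z - 1)*(z + 1)*(z - 2*I), so z = 2*I is a simple zero of Q and P is analytic there; z = 2*I is therefore a simple pole and
  Res(f, z₀) = P(z₀)/Q'(z₀).

Q'(z) = 3*z^2 - 4*I*z - 1, so Q'(2*I) = -5.
P(2*I) = I*sinh(2).

Res(f, 2*I) = (I*sinh(2))/(-5) = -I*sinh(2)/5

Final answer: -I*sinh(2)/5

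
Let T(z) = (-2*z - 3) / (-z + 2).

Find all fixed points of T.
T(z) = z means -2*z - 3 = z*(-z + 2), i.e.
  -z^2 + 4*z + 3 = 0.
Discriminant: (4)^2 - 4*(-1)*(3) = 28, so the roots are real.
  z = (-4 ± sqrt(28))/(2*(-1))
Fixed points: {2 - sqrt(7), 2 + sqrt(7)}

Final answer: {2 - sqrt(7), 2 + sqrt(7)}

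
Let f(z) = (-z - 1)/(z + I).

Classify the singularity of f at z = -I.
pole of order 1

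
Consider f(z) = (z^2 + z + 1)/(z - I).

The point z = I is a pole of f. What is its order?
1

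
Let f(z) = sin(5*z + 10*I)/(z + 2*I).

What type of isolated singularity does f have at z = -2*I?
Let u = z + 2*I. The argument of sin is 5*z + 10*I = 5u, so
  f = sin(5u)/u = ((5u) - (5u)^3/6 + ...)/u = 5 - (125/6)*u^2 + ...
The Laurent expansion about u = 0 has no negative powers; equivalently lim_{z→-2*I} f(z) = 5 exists and is finite.
So the singularity is removable.

Final answer: removable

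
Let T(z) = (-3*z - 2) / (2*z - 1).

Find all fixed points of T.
T(z) = z means -3*z - 2 = z*(2*z - 1), i.e.
  2*z^2 + 2*z + 2 = 0.
Discriminant: (2)^2 - 4*(2)*(2) = -12, so the roots are complex conjugates.
  z = (-2 ± I*sqrt(12))/(2*(2))
Fixed points: {-1/2 - sqrt(3)*I/2, -1/2 + sqrt(3)*I/2}

Final answer: {-1/2 - sqrt(3)*I/2, -1/2 + sqrt(3)*I/2}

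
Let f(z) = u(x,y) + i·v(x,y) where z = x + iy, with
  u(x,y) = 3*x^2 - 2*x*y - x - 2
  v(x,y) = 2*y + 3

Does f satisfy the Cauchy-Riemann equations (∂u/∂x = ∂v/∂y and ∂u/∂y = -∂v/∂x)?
∂u/∂x = 6*x - 2*y - 1
∂v/∂y = 2
∂u/∂y = -2*x
∂v/∂x = 0
∂u/∂x ≠ ∂v/∂y and ∂u/∂y ≠ -∂v/∂x; the Cauchy-Riemann equations are not satisfied, so f is not analytic.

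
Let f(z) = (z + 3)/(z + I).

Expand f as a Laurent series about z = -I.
Put w = z - (-I), i.e. z = w - I. The denominator is w, so it suffices to rewrite the numerator in powers of w.

P(z) = z + 3
P(w - I) = 3 - I + w

Dividing each term by w:
  f = (3 - I)/w + 1

Substituting back w = z + I:
  f(z) = (3 - I)/(z + I) + 1

The series is finite because the numerator is a polynomial; the negative powers form the principal part, and the coefficient of 1/(z + I) gives Res(f, -I) = 3 - I.

Final answer: (3 - I)/(z + I) + 1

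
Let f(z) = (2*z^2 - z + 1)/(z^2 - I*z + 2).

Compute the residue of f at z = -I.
Write f(z) = P(z)/Q(z) with P(z) = 2*z^2 - z + 1 and Q(z) = z^2 - I*z + 2.
The denominator factors as Q(z) = (z - 2*I)*(z + I), so z = -I is a simple zero of Q and P is analytic there; z = -I is therefore a simple pole and
  Res(f, z₀) = P(z₀)/Q'(z₀).

Q'(z) = 2*z - I, so Q'(-I) = -3*I.
P(-I) = -1 + I.

Res(f, -I) = (-1 + I)/(-3*I) = -1/3 - I/3

Final answer: -1/3 - I/3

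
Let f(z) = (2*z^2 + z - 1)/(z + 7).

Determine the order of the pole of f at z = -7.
1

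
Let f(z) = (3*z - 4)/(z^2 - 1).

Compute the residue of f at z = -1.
Write f(z) = P(z)/Q(z) with P(z) = 3*z - 4 and Q(z) = z^2 - 1.
The denominator factors as Q(z) = (z + 1)*(z - 1), so z = -1 is a simple zero of Q and P is analytic there; z = -1 is therefore a simple pole and
  Res(f, z₀) = P(z₀)/Q'(z₀).

Q'(z) = 2*z, so Q'(-1) = -2.
P(-1) = -7.

Res(f, -1) = (-7)/(-2) = 7/2

Final answer: 7/2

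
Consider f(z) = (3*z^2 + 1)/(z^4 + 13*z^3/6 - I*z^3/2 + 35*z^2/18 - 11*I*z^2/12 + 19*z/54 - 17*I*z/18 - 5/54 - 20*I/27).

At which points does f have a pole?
The singularities of f are the zeros of the denominator. Factoring,
  z^4 + 13*z^3/6 - I*z^3/2 + 35*z^2/18 - 11*I*z^2/12 + 19*z/54 - 17*I*z/18 - 5/54 - 20*I/27 = (z + 1 + I/3)*(z - 1/3 - I/2)*(z + 1/2 + 2*I/3)*(z + 1 - I)
so the candidates are z = -1 - I/3, z = 1/3 + I/2, z = -1/2 - 2*I/3, z = -1 + I.

Check the numerator P(z) = 3*z^2 + 1 at each one:
  P(-1 - I/3) = 11/3 + 2*I ≠ 0, so z = -1 - I/3 is a (simple) pole.
  P(1/3 + I/2) = 7/12 + I ≠ 0, so z = 1/3 + I/2 is a (simple) pole.
  P(-1/2 - 2*I/3) = 5/12 + 2*I ≠ 0, so z = -1/2 - 2*I/3 is a (simple) pole.
  P(-1 + I) = 1 - 6*I ≠ 0, so z = -1 + I is a (simple) pole.

Poles of f: {-1 - I/3, -1 + I, -1/2 - 2*I/3, 1/3 + I/2}

Final answer: {-1 - I/3, -1 + I, -1/2 - 2*I/3, 1/3 + I/2}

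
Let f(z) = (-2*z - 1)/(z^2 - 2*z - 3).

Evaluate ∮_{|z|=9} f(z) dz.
-4*I*pi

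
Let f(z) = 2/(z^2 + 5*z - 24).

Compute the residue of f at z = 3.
2/11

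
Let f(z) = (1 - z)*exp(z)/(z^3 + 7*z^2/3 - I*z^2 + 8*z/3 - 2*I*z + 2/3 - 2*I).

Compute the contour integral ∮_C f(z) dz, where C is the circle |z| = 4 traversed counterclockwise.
By the residue theorem, ∮_C f(z) dz = 2πi · (sum of the residues of f at the poles inside |z| = 4).

The denominator factors as (z + 1/3 - I)*(z + 1 - I)*(z + 1 + I), so the singularities of f are simple poles at z = -1/3 + I, z = -1 + I, z = -1 - I.
  |-1/3 + I|² = 10/9 < 16 = 4², so this pole is inside the contour.
  |-1 + I|² = 2 < 16 = 4², so this pole is inside the contour.
  |-1 - I|² = 2 < 16 = 4², so this pole is inside the contour.

With P(z) = (1 - z)*exp(z) and Q(z) = z^3 + 7*z^2/3 - I*z^2 + 8*z/3 - 2*I*z + 2/3 - 2*I, each pole is simple, so Res(f, z₀) = P(z₀)/Q'(z₀) with Q'(z) = 3*z^2 + 14*z/3 - 2*I*z + 8/3 - 2*I.
  Res(f, -1/3 + I) = P(-1/3 + I)/Q'(-1/3 + I) = ((4/3 - I)*exp(-1/3 + I))/(4/9 + 4*I/3) = (-3/8 - 9*I/8)*exp(-1/3 + I)
  Res(f, -1 + I) = P(-1 + I)/Q'(-1 + I) = ((2 - I)*exp(-1 + I))/(-4*I/3) = (3/4 + 3*I/2)*exp(-1 + I)
  Res(f, -1 - I) = P(-1 - I)/Q'(-1 - I) = ((2 + I)*exp(-1 - I))/(-4 + 4*I/3) = (-3/8 - 3*I/8)*exp(-1 - I)

Sum of residues inside C: (-3/8 - 9*I/8)*exp(-1/3 + I) + (-3/8 - 3*I/8)*exp(-1 - I) + (3/4 + 3*I/2)*exp(-1 + I)
∮_C f(z) dz = 2πi · ((-3/8 - 9*I/8)*exp(-1/3 + I) + (-3/8 - 3*I/8)*exp(-1 - I) + (3/4 + 3*I/2)*exp(-1 + I)) = pi*(-3 + 3*I/2)*exp(-1 + I) + pi*(3/4 - 3*I/4)*exp(-1 - I) + pi*(9/4 - 3*I/4)*exp(-1/3 + I)

Final answer: pi*(-3 + 3*I/2)*exp(-1 + I) + pi*(3/4 - 3*I/4)*exp(-1 - I) + pi*(9/4 - 3*I/4)*exp(-1/3 + I)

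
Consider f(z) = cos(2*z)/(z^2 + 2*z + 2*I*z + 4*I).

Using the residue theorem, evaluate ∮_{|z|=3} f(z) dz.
By the residue theorem, ∮_C f(z) dz = 2πi · (sum of the residues of f at the poles inside |z| = 3).

The denominator factors as (z + 2*I)*(z + 2), so the singularities of f are simple poles at z = -2*I, z = -2.
  |-2*I|² = 4 < 9 = 3², so this pole is inside the contour.
  |-2|² = 4 < 9 = 3², so this pole is inside the contour.

With P(z) = cos(2*z) and Q(z) = z^2 + 2*z + 2*I*z + 4*I, each pole is simple, so Res(f, z₀) = P(z₀)/Q'(z₀) with Q'(z) = 2*z + 2 + 2*I.
  Res(f, -2*I) = P(-2*I)/Q'(-2*I) = (cosh(4))/(2 - 2*I) = (1/4 + I/4)*cosh(4)
  Res(f, -2) = P(-2)/Q'(-2) = (cos(4))/(-2 + 2*I) = (-1/4 - I/4)*cos(4)

Sum of residues inside C: (-1/4 - I/4)*cos(4) + (1/4 + I/4)*cosh(4)
∮_C f(z) dz = 2πi · ((-1/4 - I/4)*cos(4) + (1/4 + I/4)*cosh(4)) = pi*(1/2 - I/2)*cos(4) + pi*(-1/2 + I/2)*cosh(4)

Final answer: pi*(1/2 - I/2)*cos(4) + pi*(-1/2 + I/2)*cosh(4)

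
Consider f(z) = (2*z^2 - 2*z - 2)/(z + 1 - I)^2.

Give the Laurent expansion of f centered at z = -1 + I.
Put w = z - (-1 + I), i.e. z = w - 1 + I. The denominator is w^2, so it suffices to rewrite the numerator in powers of w.

P(z) = 2*z^2 - 2*z - 2
P(w - 1 + I) = -6*I + (-6 + 4*I)*w + 2*w^2

Dividing each term by w^2:
  f = -6*I/w^2 + (-6 + 4*I)/w + 2

Substituting back w = z + 1 - I:
  f(z) = -6*I/(z + 1 - I)^2 + (-6 + 4*I)/(z + 1 - I) + 2

The series is finite because the numerator is a polynomial; the negative powers form the principal part, and the coefficient of 1/(z + 1 - I) gives Res(f, -1 + I) = -6 + 4*I.

Final answer: -6*I/(z + 1 - I)^2 + (-6 + 4*I)/(z + 1 - I) + 2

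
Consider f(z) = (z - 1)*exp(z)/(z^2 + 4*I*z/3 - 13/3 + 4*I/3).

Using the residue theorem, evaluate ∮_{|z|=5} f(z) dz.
By the residue theorem, ∮_C f(z) dz = 2πi · (sum of the residues of f at the poles inside |z| = 5).

The denominator factors as (z + 2 + I/3)*(z - 2 + I), so the singularities of f are simple poles at z = -2 - I/3, z = 2 - I.
  |-2 - I/3|² = 37/9 < 25 = 5², so this pole is inside the contour.
  |2 - I|² = 5 < 25 = 5², so this pole is inside the contour.

With P(z) = (z - 1)*exp(z) and Q(z) = z^2 + 4*I*z/3 - 13/3 + 4*I/3, each pole is simple, so Res(f, z₀) = P(z₀)/Q'(z₀) with Q'(z) = 2*z + 4*I/3.
  Res(f, -2 - I/3) = P(-2 - I/3)/Q'(-2 - I/3) = ((-3 - I/3)*exp(-2 - I/3))/(-4 + 2*I/3) = (53/74 + 15*I/74)*exp(-2 - I/3)
  Res(f, 2 - I) = P(2 - I)/Q'(2 - I) = ((1 - I)*exp(2 - I))/(4 - 2*I/3) = (21/74 - 15*I/74)*exp(2 - I)

Sum of residues inside C: (21/74 - 15*I/74)*exp(2 - I) + (53/74 + 15*I/74)*exp(-2 - I/3)
∮_C f(z) dz = 2πi · ((21/74 - 15*I/74)*exp(2 - I) + (53/74 + 15*I/74)*exp(-2 - I/3)) = pi*(15/37 + 21*I/37)*exp(2 - I) + pi*(-15/37 + 53*I/37)*exp(-2 - I/3)

Final answer: pi*(15/37 + 21*I/37)*exp(2 - I) + pi*(-15/37 + 53*I/37)*exp(-2 - I/3)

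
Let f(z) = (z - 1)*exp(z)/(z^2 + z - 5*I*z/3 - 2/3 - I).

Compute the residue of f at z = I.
Write f(z) = P(z)/Q(z) with P(z) = (z - 1)*exp(z) and Q(z) = z^2 + z - 5*I*z/3 - 2/3 - I.
The denominator factors as Q(z) = (z + 1 - 2*I/3)*(z - I), so z = I is a simple zero of Q and P is analytic there; z = I is therefore a simple pole and
  Res(f, z₀) = P(z₀)/Q'(z₀).

Q'(z) = 2*z + 1 - 5*I/3, so Q'(I) = 1 + I/3.
P(I) = (-1 + I)*exp(I).

Res(f, I) = ((-1 + I)*exp(I))/(1 + I/3) = (-3/5 + 6*I/5)*exp(I)

Final answer: (-3/5 + 6*I/5)*exp(I)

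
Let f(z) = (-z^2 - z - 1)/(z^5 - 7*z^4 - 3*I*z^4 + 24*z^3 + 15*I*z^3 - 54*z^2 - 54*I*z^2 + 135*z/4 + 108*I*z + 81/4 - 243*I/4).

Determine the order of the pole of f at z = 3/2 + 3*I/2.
Factor the denominator:
  z^5 - 7*z^4 - 3*I*z^4 + 24*z^3 + 15*I*z^3 - 54*z^2 - 54*I*z^2 + 135*z/4 + 108*I*z + 81/4 - 243*I/4 = (z - 3/2 - 3*I/2)^4*(z - 1 + 3*I)

The numerator P(z) = -z^2 - z - 1 has P(3/2 + 3*I/2) = -5/2 - 6*I ≠ 0, so no factor of (z - 3/2 - 3*I/2) cancels.
Near z = 3/2 + 3*I/2 we can therefore write f(z) = g(z)/(z - 3/2 - 3*I/2)^4 with g analytic at 3/2 + 3*I/2 and g(3/2 + 3*I/2) ≠ 0 (g is the numerator divided by the remaining denominator factors).

Hence z = 3/2 + 3*I/2 is a pole of order 4.

Final answer: 4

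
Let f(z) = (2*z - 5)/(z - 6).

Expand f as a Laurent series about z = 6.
7/(z - 6) + 2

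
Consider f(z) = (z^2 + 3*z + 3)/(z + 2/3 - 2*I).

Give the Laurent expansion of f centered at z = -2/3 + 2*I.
Put w = z - (-2/3 + 2*I), i.e. z = w - 2/3 + 2*I. The denominator is w, so it suffices to rewrite the numerator in powers of w.

P(z) = z^2 + 3*z + 3
P(w - 2/3 + 2*I) = -23/9 + 10*I/3 + (5/3 + 4*I)*w + w^2

Dividing each term by w:
  f = (-23/9 + 10*I/3)/w + 5/3 + 4*I + w

Substituting back w = z + 2/3 - 2*I:
  f(z) = (-23/9 + 10*I/3)/(z + 2/3 - 2*I) + 5/3 + 4*I + (z + 2/3 - 2*I)

The series is finite because the numerator is a polynomial; the negative powers form the principal part, and the coefficient of 1/(z + 2/3 - 2*I) gives Res(f, -2/3 + 2*I) = -23/9 + 10*I/3.

Final answer: (-23/9 + 10*I/3)/(z + 2/3 - 2*I) + 5/3 + 4*I + (z + 2/3 - 2*I)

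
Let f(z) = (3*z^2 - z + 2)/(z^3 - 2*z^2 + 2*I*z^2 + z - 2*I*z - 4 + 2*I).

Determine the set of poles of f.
The singularities of f are the zeros of the denominator. Factoring,
  z^3 - 2*z^2 + 2*I*z^2 + z - 2*I*z - 4 + 2*I = (z + 2*I)*(z - 2 + I)*(z - I)
so the candidates are z = -2*I, z = 2 - I, z = I.

Check the numerator P(z) = 3*z^2 - z + 2 at each one:
  P(-2*I) = -10 + 2*I ≠ 0, so z = -2*I is a (simple) pole.
  P(2 - I) = 9 - 11*I ≠ 0, so z = 2 - I is a (simple) pole.
  P(I) = -1 - I ≠ 0, so z = I is a (simple) pole.

Poles of f: {-2*I, I, 2 - I}

Final answer: {-2*I, I, 2 - I}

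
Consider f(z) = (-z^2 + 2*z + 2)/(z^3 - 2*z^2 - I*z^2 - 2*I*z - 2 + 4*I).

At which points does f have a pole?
{-1 - I, 1 + I, 2 + I}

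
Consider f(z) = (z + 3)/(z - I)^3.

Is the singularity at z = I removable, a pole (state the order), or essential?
Write f(z) = g(z)/(z - I)^3 with g(z) = z + 3.
g is entire and g(I) = 3 + I ≠ 0, so no factor of (z - I) cancels: the Laurent expansion of f about z = I starts at the power -3, i.e. lim_{z→z₀} (z - z₀)^3 f(z) = 3 + I is finite and nonzero.
So z = I is a pole of order 3.

Final answer: pole of order 3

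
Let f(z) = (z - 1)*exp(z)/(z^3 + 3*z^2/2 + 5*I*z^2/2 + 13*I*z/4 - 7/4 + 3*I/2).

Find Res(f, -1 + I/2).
Write f(z) = P(z)/Q(z) with P(z) = (z - 1)*exp(z) and Q(z) = z^3 + 3*z^2/2 + 5*I*z^2/2 + 13*I*z/4 - 7/4 + 3*I/2.
The denominator factors as Q(z) = (z + 1 - I/2)*(z + 1/2 + 2*I)*(z + I), so z = -1 + I/2 is a simple zero of Q and P is analytic there; z = -1 + I/2 is therefore a simple pole and
  Res(f, z₀) = P(z₀)/Q'(z₀).

Q'(z) = 3*z^2 + 3*z + 5*I*z + 13*I/4, so Q'(-1 + I/2) = -13/4 - 13*I/4.
P(-1 + I/2) = (-2 + I/2)*exp(-1 + I/2).

Res(f, -1 + I/2) = ((-2 + I/2)*exp(-1 + I/2))/(-13/4 - 13*I/4) = (3/13 - 5*I/13)*exp(-1 + I/2)

Final answer: (3/13 - 5*I/13)*exp(-1 + I/2)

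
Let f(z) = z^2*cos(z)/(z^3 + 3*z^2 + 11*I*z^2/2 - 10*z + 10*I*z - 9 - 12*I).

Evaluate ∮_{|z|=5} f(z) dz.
pi*(2 + 2*I)*cos(1 + 3*I) + pi*(14/65 - 18*I/65)*cos(1 - I) + pi*(-144/65 + 18*I/65)*cos(3 + 3*I/2)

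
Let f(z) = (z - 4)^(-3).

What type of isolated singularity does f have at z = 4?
Write f(z) = g(z)/(z - 4)^3 with g(z) = 1.
g is entire and g(4) = 1 ≠ 0, so no factor of (z - 4) cancels: the Laurent expansion of f about z = 4 starts at the power -3, i.e. lim_{z→z₀} (z - z₀)^3 f(z) = 1 is finite and nonzero.
So z = 4 is a pole of order 3.

Final answer: pole of order 3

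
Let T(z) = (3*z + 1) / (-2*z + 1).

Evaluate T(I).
Substitute z = I:
  numerator:   3*(I) + 1 = 1 + 3*I
  denominator: -2*(I) + 1 = 1 - 2*I
T(I) = (1 + 3*I)/(1 - 2*I); multiplying numerator and denominator by the conjugate 1 + 2*I gives (-5 + 5*I)/5 = -1 + I

Final answer: -1 + I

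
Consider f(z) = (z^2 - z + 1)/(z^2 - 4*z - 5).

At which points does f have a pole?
The singularities of f are the zeros of the denominator. Factoring,
  z^2 - 4*z - 5 = (z + 1)*(z - 5)
so the candidates are z = -1, z = 5.

Check the numerator P(z) = z^2 - z + 1 at each one:
  P(-1) = 3 ≠ 0, so z = -1 is a (simple) pole.
  P(5) = 21 ≠ 0, so z = 5 is a (simple) pole.

Poles of f: {-1, 5}

Final answer: {-1, 5}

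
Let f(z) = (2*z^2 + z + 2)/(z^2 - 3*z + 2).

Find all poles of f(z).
{1, 2}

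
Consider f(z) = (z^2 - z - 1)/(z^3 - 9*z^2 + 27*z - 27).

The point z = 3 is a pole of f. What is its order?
Factor the denominator:
  z^3 - 9*z^2 + 27*z - 27 = (z - 3)^3

The numerator P(z) = z^2 - z - 1 has P(3) = 5 ≠ 0, so no factor of (z - 3) cancels.
Near z = 3 we can therefore write f(z) = g(z)/(z - 3)^3 with g analytic at 3 and g(3) ≠ 0 (g is just the numerator).

Hence z = 3 is a pole of order 3.

Final answer: 3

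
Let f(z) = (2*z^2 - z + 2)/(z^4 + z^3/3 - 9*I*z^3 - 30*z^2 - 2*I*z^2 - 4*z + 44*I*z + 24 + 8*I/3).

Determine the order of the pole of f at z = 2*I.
3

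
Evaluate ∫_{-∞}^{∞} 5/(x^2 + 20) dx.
sqrt(5)*pi/2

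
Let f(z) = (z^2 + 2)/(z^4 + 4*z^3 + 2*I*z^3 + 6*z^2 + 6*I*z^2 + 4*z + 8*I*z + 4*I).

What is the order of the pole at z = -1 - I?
Factor the denominator:
  z^4 + 4*z^3 + 2*I*z^3 + 6*z^2 + 6*I*z^2 + 4*z + 8*I*z + 4*I = (z + 1 + I)^3*(z + 1 - I)

The numerator P(z) = z^2 + 2 has P(-1 - I) = 2 + 2*I ≠ 0, so no factor of (z + 1 + I) cancels.
Near z = -1 - I we can therefore write f(z) = g(z)/(z + 1 + I)^3 with g analytic at -1 - I and g(-1 - I) ≠ 0 (g is the numerator divided by the remaining denominator factors).

Hence z = -1 - I is a pole of order 3.

Final answer: 3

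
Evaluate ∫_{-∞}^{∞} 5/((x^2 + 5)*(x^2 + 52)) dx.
Let f(z) = 5/((z^2 + 5)*(z^2 + 52)). The denominator has no real zeros and deg Q - deg P = 4 ≥ 2, so the integral of f over the upper semicircle |z| = R tends to 0 as R → ∞. Closing the contour in the upper half-plane,
  ∫_{-∞}^{∞} f(x) dx = 2πi · Σ Res(f, z_k)  over the poles with Im z_k > 0.

Zeros of the denominator: z^2 + 52 = 0 gives z = ±2*sqrt(13)*I; z^2 + 5 = 0 gives z = ±sqrt(5)*I.
Upper half-plane: z = 2*sqrt(13)*I, z = sqrt(5)*I (simple).

Each pole is a simple zero of Q(z) = z^4 + 57*z^2 + 260, so Res(f, z₀) = P(z₀)/Q'(z₀) with P(z) = 5, Q'(z) = 4*z^3 + 114*z:
  Res(f, 2*sqrt(13)*I) = (5)/(-188*sqrt(13)*I) = 5*sqrt(13)*I/2444
  Res(f, sqrt(5)*I) = (5)/(94*sqrt(5)*I) = -sqrt(5)*I/94

Sum of residues: I*(-26*sqrt(5) + 5*sqrt(13))/2444
∫_{-∞}^{∞} f(x) dx = 2πi · (I*(-26*sqrt(5) + 5*sqrt(13))/2444) = pi*(-5*sqrt(13) + 26*sqrt(5))/1222

Final answer: pi*(-5*sqrt(13) + 26*sqrt(5))/1222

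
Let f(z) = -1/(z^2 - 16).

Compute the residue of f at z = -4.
Write f(z) = P(z)/Q(z) with P(z) = -1 and Q(z) = z^2 - 16.
The denominator factors as Q(z) = (z - 4)*(z + 4), so z = -4 is a simple zero of Q and P is analytic there; z = -4 is therefore a simple pole and
  Res(f, z₀) = P(z₀)/Q'(z₀).

Q'(z) = 2*z, so Q'(-4) = -8.
P(-4) = -1.

Res(f, -4) = (-1)/(-8) = 1/8

Final answer: 1/8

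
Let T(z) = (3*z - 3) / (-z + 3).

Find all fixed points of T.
T(z) = z means 3*z - 3 = z*(-z + 3), i.e.
  3 - z^2 = 0.
Discriminant: (0)^2 - 4*(-1)*(3) = 12, so the roots are real.
  z = (0 ± sqrt(12))/(2*(-1))
Fixed points: {-sqrt(3), sqrt(3)}

Final answer: {-sqrt(3), sqrt(3)}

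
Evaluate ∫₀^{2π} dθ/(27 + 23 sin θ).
Call the integral J. The integrand is 2π-periodic and we integrate over a full period, so shifting θ does not change the value (θ → θ + π/2 turns sin θ into cos θ). Hence
  J = ∫₀^{2π} dθ/(27 + 23 cos θ).
Put z = e^{iθ}: then cos θ = (z + 1/z)/2, dθ = dz/(iz), and z runs once counterclockwise around |z| = 1:
  J = ∮_{|z|=1} 1/(27 + 23*(z + 1/z)/2) · dz/(iz) = (2/i) ∮_{|z|=1} dz/(23*z^2 + 54*z + 23).
The roots of 23*z^2 + 54*z + 23 are z = (-27 ± sqrt(27^2 - 23^2))/23, with sqrt(200) = 10*sqrt(2); their product is 1, so only z₊ = -27/23 + 10*sqrt(2)/23 lies inside the unit circle (z₋ = -27/23 - 10*sqrt(2)/23 lies outside).
z₊ is a simple zero of q(z) = 23*z^2 + 54*z + 23, so Res(1/q, z₊) = 1/q'(z₊) with q'(z) = 46*z + 54; and q'(z₊) = 23*(z₊ - z₋) = 20*sqrt(2).
Therefore J = (2/i) · 2πi · 1/(20*sqrt(2)) = 2*pi/(10*sqrt(2)) = sqrt(2)*pi/10

Final answer: sqrt(2)*pi/10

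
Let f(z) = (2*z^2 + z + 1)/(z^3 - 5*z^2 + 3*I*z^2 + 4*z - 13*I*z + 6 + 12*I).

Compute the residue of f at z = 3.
11/13 - 55*I/13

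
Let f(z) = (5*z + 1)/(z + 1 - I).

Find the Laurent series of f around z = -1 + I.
Put w = z - (-1 + I), i.e. z = w - 1 + I. The denominator is w, so it suffices to rewrite the numerator in powers of w.

P(z) = 5*z + 1
P(w - 1 + I) = -4 + 5*I + 5*w

Dividing each term by w:
  f = (-4 + 5*I)/w + 5

Substituting back w = z + 1 - I:
  f(z) = (-4 + 5*I)/(z + 1 - I) + 5

The series is finite because the numerator is a polynomial; the negative powers form the principal part, and the coefficient of 1/(z + 1 - I) gives Res(f, -1 + I) = -4 + 5*I.

Final answer: (-4 + 5*I)/(z + 1 - I) + 5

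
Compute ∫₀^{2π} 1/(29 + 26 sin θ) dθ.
2*sqrt(165)*pi/165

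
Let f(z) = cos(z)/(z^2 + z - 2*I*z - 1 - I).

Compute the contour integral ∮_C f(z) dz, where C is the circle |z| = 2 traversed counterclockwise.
By the residue theorem, ∮_C f(z) dz = 2πi · (sum of the residues of f at the poles inside |z| = 2).

The denominator factors as (z - I)*(z + 1 - I), so the singularities of f are simple poles at z = I, z = -1 + I.
  |I|² = 1 < 4 = 2², so this pole is inside the contour.
  |-1 + I|² = 2 < 4 = 2², so this pole is inside the contour.

With P(z) = cos(z) and Q(z) = z^2 + z - 2*I*z - 1 - I, each pole is simple, so Res(f, z₀) = P(z₀)/Q'(z₀) with Q'(z) = 2*z + 1 - 2*I.
  Res(f, I) = P(I)/Q'(I) = (cosh(1))/(1) = cosh(1)
  Res(f, -1 + I) = P(-1 + I)/Q'(-1 + I) = (cos(1 - I))/(-1) = -cos(1 - I)

Sum of residues inside C: cosh(1) - cos(1 - I)
∮_C f(z) dz = 2πi · (cosh(1) - cos(1 - I)) = -2*I*pi*cos(1 - I) + 2*I*pi*cosh(1)

Final answer: -2*I*pi*cos(1 - I) + 2*I*pi*cosh(1)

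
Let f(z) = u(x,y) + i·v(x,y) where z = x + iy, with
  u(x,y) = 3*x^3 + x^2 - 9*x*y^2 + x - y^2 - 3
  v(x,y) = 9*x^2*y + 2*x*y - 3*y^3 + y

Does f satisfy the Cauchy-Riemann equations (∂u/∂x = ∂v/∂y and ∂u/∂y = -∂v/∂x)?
∂u/∂x = 9*x^2 + 2*x - 9*y^2 + 1
∂v/∂y = 9*x^2 + 2*x - 9*y^2 + 1
∂u/∂y = -18*x*y - 2*y
∂v/∂x = 18*x*y + 2*y
∂u/∂x = ∂v/∂y and ∂u/∂y = -∂v/∂x hold identically; f is analytic.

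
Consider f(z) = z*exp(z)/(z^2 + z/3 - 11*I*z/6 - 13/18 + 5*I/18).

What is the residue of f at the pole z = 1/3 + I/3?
Write f(z) = P(z)/Q(z) with P(z) = z*exp(z) and Q(z) = z^2 + z/3 - 11*I*z/6 - 13/18 + 5*I/18.
The denominator factors as Q(z) = (z + 2/3 - 3*I/2)*(z - 1/3 - I/3), so z = 1/3 + I/3 is a simple zero of Q and P is analytic there; z = 1/3 + I/3 is therefore a simple pole and
  Res(f, z₀) = P(z₀)/Q'(z₀).

Q'(z) = 2*z + 1/3 - 11*I/6, so Q'(1/3 + I/3) = 1 - 7*I/6.
P(1/3 + I/3) = (1/3 + I/3)*exp(1/3 + I/3).

Res(f, 1/3 + I/3) = ((1/3 + I/3)*exp(1/3 + I/3))/(1 - 7*I/6) = (-2/85 + 26*I/85)*exp(1/3 + I/3)

Final answer: (-2/85 + 26*I/85)*exp(1/3 + I/3)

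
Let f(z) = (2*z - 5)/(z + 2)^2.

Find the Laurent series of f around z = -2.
Put w = z - (-2), i.e. z = w - 2. The denominator is w^2, so it suffices to rewrite the numerator in powers of w.

P(z) = 2*z - 5
P(w - 2) = -9 + 2*w

Dividing each term by w^2:
  f = -9/w^2 + 2/w

Substituting back w = z + 2:
  f(z) = -9/(z + 2)^2 + 2/(z + 2)

The series is finite because the numerator is a polynomial; the negative powers form the principal part, and the coefficient of 1/(z + 2) gives Res(f, -2) = 2.

Final answer: -9/(z + 2)^2 + 2/(z + 2)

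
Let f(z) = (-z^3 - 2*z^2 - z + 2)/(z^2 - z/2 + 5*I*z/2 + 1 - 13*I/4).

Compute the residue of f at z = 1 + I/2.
Write f(z) = P(z)/Q(z) with P(z) = -z^3 - 2*z^2 - z + 2 and Q(z) = z^2 - z/2 + 5*I*z/2 + 1 - 13*I/4.
The denominator factors as Q(z) = (z - 1 - I/2)*(z + 1/2 + 3*I), so z = 1 + I/2 is a simple zero of Q and P is analytic there; z = 1 + I/2 is therefore a simple pole and
  Res(f, z₀) = P(z₀)/Q'(z₀).

Q'(z) = 2*z - 1/2 + 5*I/2, so Q'(1 + I/2) = 3/2 + 7*I/2.
P(1 + I/2) = -3/4 - 31*I/8.

Res(f, 1 + I/2) = (-3/4 - 31*I/8)/(3/2 + 7*I/2) = -235/232 - 51*I/232

Final answer: -235/232 - 51*I/232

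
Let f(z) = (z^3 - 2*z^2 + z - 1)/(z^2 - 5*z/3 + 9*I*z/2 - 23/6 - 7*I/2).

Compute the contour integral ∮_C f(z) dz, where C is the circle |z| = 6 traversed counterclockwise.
By the residue theorem, ∮_C f(z) dz = 2πi · (sum of the residues of f at the poles inside |z| = 6).

The denominator factors as (z - 1 + 3*I)*(z - 2/3 + 3*I/2), so the singularities of f are simple poles at z = 1 - 3*I, z = 2/3 - 3*I/2.
  |1 - 3*I|² = 10 < 36 = 6², so this pole is inside the contour.
  |2/3 - 3*I/2|² = 97/36 < 36 = 6², so this pole is inside the contour.

With P(z) = z^3 - 2*z^2 + z - 1 and Q(z) = z^2 - 5*z/3 + 9*I*z/2 - 23/6 - 7*I/2, each pole is simple, so Res(f, z₀) = P(z₀)/Q'(z₀) with Q'(z) = 2*z - 5/3 + 9*I/2.
  Res(f, 1 - 3*I) = P(1 - 3*I)/Q'(1 - 3*I) = (-10 + 27*I)/(1/3 - 3*I/2) = -1578/85 - 216*I/85
  Res(f, 2/3 - 3*I/2) = P(2/3 - 3*I/2)/Q'(2/3 - 3*I/2) = (-25/27 + 31*I/8)/(-1/3 + 3*I/2) = 7933/3060 + 7*I/170

Sum of residues inside C: -575/36 - 5*I/2
∮_C f(z) dz = 2πi · (-575/36 - 5*I/2) = pi*(5 - 575*I/18)

Final answer: pi*(5 - 575*I/18)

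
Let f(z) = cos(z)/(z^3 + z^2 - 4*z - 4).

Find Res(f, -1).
-cos(1)/3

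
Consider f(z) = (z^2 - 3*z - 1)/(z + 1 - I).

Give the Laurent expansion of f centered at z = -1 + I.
Put w = z - (-1 + I), i.e. z = w - 1 + I. The denominator is w, so it suffices to rewrite the numerator in powers of w.

P(z) = z^2 - 3*z - 1
P(w - 1 + I) = 2 - 5*I + (-5 + 2*I)*w + w^2

Dividing each term by w:
  f = (2 - 5*I)/w - 5 + 2*I + w

Substituting back w = z + 1 - I:
  f(z) = (2 - 5*I)/(z + 1 - I) - 5 + 2*I + (z + 1 - I)

The series is finite because the numerator is a polynomial; the negative powers form the principal part, and the coefficient of 1/(z + 1 - I) gives Res(f, -1 + I) = 2 - 5*I.

Final answer: (2 - 5*I)/(z + 1 - I) - 5 + 2*I + (z + 1 - I)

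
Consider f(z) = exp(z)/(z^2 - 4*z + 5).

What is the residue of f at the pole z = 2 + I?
Write f(z) = P(z)/Q(z) with P(z) = exp(z) and Q(z) = z^2 - 4*z + 5.
The denominator factors as Q(z) = (z - 2 - I)*(z - 2 + I), so z = 2 + I is a simple zero of Q and P is analytic there; z = 2 + I is therefore a simple pole and
  Res(f, z₀) = P(z₀)/Q'(z₀).

Q'(z) = 2*z - 4, so Q'(2 + I) = 2*I.
P(2 + I) = exp(2 + I).

Res(f, 2 + I) = (exp(2 + I))/(2*I) = -I*exp(2 + I)/2

Final answer: -I*exp(2 + I)/2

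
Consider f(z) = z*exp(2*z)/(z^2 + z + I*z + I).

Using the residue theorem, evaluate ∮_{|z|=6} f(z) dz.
pi*(1 + I)*exp(-2*I) + pi*(-1 + I)*exp(-2)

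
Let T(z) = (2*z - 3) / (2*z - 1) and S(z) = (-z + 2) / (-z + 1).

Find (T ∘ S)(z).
(T ∘ S)(z) = T(S(z)) = ((2)*S(z) + (-3))/((2)*S(z) + (-1)). Multiply numerator and denominator by -z + 1:
  numerator:   (2)*(-z + 2) + (-3)*(-z + 1) = z + 1
  denominator: (2)*(-z + 2) + (-1)*(-z + 1) = -z + 3
(T ∘ S)(z) = (z + 1)/(-z + 3) = (-z - 1)/(z - 3)

Final answer: (-z - 1)/(z - 3)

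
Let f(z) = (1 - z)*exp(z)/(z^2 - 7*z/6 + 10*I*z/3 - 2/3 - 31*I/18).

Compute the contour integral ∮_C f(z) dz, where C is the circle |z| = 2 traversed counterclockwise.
By the residue theorem, ∮_C f(z) dz = 2πi · (sum of the residues of f at the poles inside |z| = 2).

The denominator factors as (z - 1/2 + I/3)*(z - 2/3 + 3*I), so the singularities of f are simple poles at z = 1/2 - I/3, z = 2/3 - 3*I.
  |1/2 - I/3|² = 13/36 < 4 = 2², so this pole is inside the contour.
  |2/3 - 3*I|² = 85/9 > 4 = 2², so this pole is outside the contour.

With P(z) = (1 - z)*exp(z) and Q(z) = z^2 - 7*z/6 + 10*I*z/3 - 2/3 - 31*I/18, each pole is simple, so Res(f, z₀) = P(z₀)/Q'(z₀) with Q'(z) = 2*z - 7/6 + 10*I/3.
  Res(f, 1/2 - I/3) = P(1/2 - I/3)/Q'(1/2 - I/3) = ((1/2 + I/3)*exp(1/2 - I/3))/(-1/6 + 8*I/3) = (29/257 - 50*I/257)*exp(1/2 - I/3)

∮_C f(z) dz = 2πi · ((29/257 - 50*I/257)*exp(1/2 - I/3)) = pi*(100/257 + 58*I/257)*exp(1/2 - I/3)

Final answer: pi*(100/257 + 58*I/257)*exp(1/2 - I/3)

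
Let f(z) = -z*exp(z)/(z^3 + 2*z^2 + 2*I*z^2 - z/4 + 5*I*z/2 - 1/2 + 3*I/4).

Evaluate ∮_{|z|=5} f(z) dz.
By the residue theorem, ∮_C f(z) dz = 2πi · (sum of the residues of f at the poles inside |z| = 5).

The denominator factors as (z + I)*(z + 1/2)*(z + 3/2 + I), so the singularities of f are simple poles at z = -I, z = -1/2, z = -3/2 - I.
  |-I|² = 1 < 25 = 5², so this pole is inside the contour.
  |-1/2|² = 1/4 < 25 = 5², so this pole is inside the contour.
  |-3/2 - I|² = 13/4 < 25 = 5², so this pole is inside the contour.

With P(z) = -z*exp(z) and Q(z) = z^3 + 2*z^2 + 2*I*z^2 - z/4 + 5*I*z/2 - 1/2 + 3*I/4, each pole is simple, so Res(f, z₀) = P(z₀)/Q'(z₀) with Q'(z) = 3*z^2 + 4*z + 4*I*z - 1/4 + 5*I/2.
  Res(f, -I) = P(-I)/Q'(-I) = (I*exp(-I))/(3/4 - 3*I/2) = (-8/15 + 4*I/15)*exp(-I)
  Res(f, -1/2) = P(-1/2)/Q'(-1/2) = (exp(-1/2)/2)/(-3/2 + I/2) = (-3/10 - I/10)*exp(-1/2)
  Res(f, -3/2 - I) = P(-3/2 - I)/Q'(-3/2 - I) = ((3/2 + I)*exp(-3/2 - I))/(3/2 + 3*I/2) = (5/6 - I/6)*exp(-3/2 - I)

Sum of residues inside C: (5/6 - I/6)*exp(-3/2 - I) + (-3/10 - I/10)*exp(-1/2) + (-8/15 + 4*I/15)*exp(-I)
∮_C f(z) dz = 2πi · ((5/6 - I/6)*exp(-3/2 - I) + (-3/10 - I/10)*exp(-1/2) + (-8/15 + 4*I/15)*exp(-I)) = pi*(1/5 - 3*I/5)*exp(-1/2) + pi*(-8/15 - 16*I/15)*exp(-I) + pi*(1/3 + 5*I/3)*exp(-3/2 - I)

Final answer: pi*(1/5 - 3*I/5)*exp(-1/2) + pi*(-8/15 - 16*I/15)*exp(-I) + pi*(1/3 + 5*I/3)*exp(-3/2 - I)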